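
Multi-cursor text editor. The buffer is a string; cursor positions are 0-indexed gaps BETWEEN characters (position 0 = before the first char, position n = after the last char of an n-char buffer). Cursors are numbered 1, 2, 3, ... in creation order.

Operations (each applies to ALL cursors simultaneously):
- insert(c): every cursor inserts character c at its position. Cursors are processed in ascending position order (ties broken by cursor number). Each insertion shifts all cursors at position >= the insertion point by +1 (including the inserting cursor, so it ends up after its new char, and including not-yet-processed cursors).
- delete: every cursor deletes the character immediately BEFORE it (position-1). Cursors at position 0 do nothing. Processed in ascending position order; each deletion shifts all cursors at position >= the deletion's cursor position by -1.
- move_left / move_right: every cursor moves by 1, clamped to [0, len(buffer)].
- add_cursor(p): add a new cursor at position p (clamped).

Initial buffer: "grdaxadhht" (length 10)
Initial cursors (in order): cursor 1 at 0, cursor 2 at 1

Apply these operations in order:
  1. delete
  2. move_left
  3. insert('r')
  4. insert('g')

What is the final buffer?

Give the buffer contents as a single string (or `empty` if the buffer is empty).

Answer: rrggrdaxadhht

Derivation:
After op 1 (delete): buffer="rdaxadhht" (len 9), cursors c1@0 c2@0, authorship .........
After op 2 (move_left): buffer="rdaxadhht" (len 9), cursors c1@0 c2@0, authorship .........
After op 3 (insert('r')): buffer="rrrdaxadhht" (len 11), cursors c1@2 c2@2, authorship 12.........
After op 4 (insert('g')): buffer="rrggrdaxadhht" (len 13), cursors c1@4 c2@4, authorship 1212.........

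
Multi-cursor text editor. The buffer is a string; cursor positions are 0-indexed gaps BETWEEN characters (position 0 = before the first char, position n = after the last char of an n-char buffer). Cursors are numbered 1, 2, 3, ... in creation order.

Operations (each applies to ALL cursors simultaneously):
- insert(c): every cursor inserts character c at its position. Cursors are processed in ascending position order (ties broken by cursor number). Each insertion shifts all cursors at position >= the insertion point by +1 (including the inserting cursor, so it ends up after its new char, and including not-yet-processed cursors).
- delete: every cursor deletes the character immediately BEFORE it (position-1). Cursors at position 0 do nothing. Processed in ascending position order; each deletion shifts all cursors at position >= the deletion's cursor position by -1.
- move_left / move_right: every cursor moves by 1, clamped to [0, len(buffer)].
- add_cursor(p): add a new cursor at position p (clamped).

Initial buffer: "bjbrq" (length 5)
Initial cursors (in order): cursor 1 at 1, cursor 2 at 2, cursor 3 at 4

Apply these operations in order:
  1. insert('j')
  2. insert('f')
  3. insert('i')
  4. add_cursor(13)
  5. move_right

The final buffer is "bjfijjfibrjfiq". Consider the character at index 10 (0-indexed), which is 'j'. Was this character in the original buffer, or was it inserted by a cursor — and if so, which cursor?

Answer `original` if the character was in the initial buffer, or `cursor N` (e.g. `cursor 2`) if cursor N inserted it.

After op 1 (insert('j')): buffer="bjjjbrjq" (len 8), cursors c1@2 c2@4 c3@7, authorship .1.2..3.
After op 2 (insert('f')): buffer="bjfjjfbrjfq" (len 11), cursors c1@3 c2@6 c3@10, authorship .11.22..33.
After op 3 (insert('i')): buffer="bjfijjfibrjfiq" (len 14), cursors c1@4 c2@8 c3@13, authorship .111.222..333.
After op 4 (add_cursor(13)): buffer="bjfijjfibrjfiq" (len 14), cursors c1@4 c2@8 c3@13 c4@13, authorship .111.222..333.
After op 5 (move_right): buffer="bjfijjfibrjfiq" (len 14), cursors c1@5 c2@9 c3@14 c4@14, authorship .111.222..333.
Authorship (.=original, N=cursor N): . 1 1 1 . 2 2 2 . . 3 3 3 .
Index 10: author = 3

Answer: cursor 3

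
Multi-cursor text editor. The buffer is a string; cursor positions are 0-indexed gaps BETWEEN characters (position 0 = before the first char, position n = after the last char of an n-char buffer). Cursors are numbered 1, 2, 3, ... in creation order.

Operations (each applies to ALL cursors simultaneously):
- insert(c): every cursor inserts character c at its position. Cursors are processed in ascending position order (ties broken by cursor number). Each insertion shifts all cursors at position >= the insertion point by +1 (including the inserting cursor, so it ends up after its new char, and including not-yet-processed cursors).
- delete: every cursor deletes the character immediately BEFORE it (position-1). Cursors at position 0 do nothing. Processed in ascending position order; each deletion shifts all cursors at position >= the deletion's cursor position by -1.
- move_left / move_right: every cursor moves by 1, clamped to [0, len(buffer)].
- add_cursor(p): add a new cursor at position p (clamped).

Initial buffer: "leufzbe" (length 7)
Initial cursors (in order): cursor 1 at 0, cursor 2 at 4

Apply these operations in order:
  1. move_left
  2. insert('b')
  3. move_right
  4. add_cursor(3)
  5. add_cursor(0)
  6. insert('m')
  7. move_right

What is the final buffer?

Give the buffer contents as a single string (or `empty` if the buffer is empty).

After op 1 (move_left): buffer="leufzbe" (len 7), cursors c1@0 c2@3, authorship .......
After op 2 (insert('b')): buffer="bleubfzbe" (len 9), cursors c1@1 c2@5, authorship 1...2....
After op 3 (move_right): buffer="bleubfzbe" (len 9), cursors c1@2 c2@6, authorship 1...2....
After op 4 (add_cursor(3)): buffer="bleubfzbe" (len 9), cursors c1@2 c3@3 c2@6, authorship 1...2....
After op 5 (add_cursor(0)): buffer="bleubfzbe" (len 9), cursors c4@0 c1@2 c3@3 c2@6, authorship 1...2....
After op 6 (insert('m')): buffer="mblmemubfmzbe" (len 13), cursors c4@1 c1@4 c3@6 c2@10, authorship 41.1.3.2.2...
After op 7 (move_right): buffer="mblmemubfmzbe" (len 13), cursors c4@2 c1@5 c3@7 c2@11, authorship 41.1.3.2.2...

Answer: mblmemubfmzbe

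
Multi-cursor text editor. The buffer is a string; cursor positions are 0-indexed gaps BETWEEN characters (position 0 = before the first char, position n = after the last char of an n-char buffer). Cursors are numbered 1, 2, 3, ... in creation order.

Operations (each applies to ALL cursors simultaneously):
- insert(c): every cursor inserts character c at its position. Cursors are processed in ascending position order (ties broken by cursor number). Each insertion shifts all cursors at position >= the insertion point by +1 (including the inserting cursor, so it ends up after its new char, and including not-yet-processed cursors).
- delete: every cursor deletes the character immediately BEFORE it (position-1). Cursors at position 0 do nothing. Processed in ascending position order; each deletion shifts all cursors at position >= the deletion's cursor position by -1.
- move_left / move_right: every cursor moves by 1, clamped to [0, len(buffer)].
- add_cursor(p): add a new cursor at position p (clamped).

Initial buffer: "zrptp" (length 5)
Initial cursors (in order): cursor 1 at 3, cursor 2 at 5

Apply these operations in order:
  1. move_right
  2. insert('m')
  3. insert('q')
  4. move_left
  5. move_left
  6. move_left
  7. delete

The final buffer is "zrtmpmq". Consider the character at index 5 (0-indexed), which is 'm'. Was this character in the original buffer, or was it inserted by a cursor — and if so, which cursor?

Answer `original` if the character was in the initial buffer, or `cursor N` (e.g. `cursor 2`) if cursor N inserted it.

Answer: cursor 2

Derivation:
After op 1 (move_right): buffer="zrptp" (len 5), cursors c1@4 c2@5, authorship .....
After op 2 (insert('m')): buffer="zrptmpm" (len 7), cursors c1@5 c2@7, authorship ....1.2
After op 3 (insert('q')): buffer="zrptmqpmq" (len 9), cursors c1@6 c2@9, authorship ....11.22
After op 4 (move_left): buffer="zrptmqpmq" (len 9), cursors c1@5 c2@8, authorship ....11.22
After op 5 (move_left): buffer="zrptmqpmq" (len 9), cursors c1@4 c2@7, authorship ....11.22
After op 6 (move_left): buffer="zrptmqpmq" (len 9), cursors c1@3 c2@6, authorship ....11.22
After op 7 (delete): buffer="zrtmpmq" (len 7), cursors c1@2 c2@4, authorship ...1.22
Authorship (.=original, N=cursor N): . . . 1 . 2 2
Index 5: author = 2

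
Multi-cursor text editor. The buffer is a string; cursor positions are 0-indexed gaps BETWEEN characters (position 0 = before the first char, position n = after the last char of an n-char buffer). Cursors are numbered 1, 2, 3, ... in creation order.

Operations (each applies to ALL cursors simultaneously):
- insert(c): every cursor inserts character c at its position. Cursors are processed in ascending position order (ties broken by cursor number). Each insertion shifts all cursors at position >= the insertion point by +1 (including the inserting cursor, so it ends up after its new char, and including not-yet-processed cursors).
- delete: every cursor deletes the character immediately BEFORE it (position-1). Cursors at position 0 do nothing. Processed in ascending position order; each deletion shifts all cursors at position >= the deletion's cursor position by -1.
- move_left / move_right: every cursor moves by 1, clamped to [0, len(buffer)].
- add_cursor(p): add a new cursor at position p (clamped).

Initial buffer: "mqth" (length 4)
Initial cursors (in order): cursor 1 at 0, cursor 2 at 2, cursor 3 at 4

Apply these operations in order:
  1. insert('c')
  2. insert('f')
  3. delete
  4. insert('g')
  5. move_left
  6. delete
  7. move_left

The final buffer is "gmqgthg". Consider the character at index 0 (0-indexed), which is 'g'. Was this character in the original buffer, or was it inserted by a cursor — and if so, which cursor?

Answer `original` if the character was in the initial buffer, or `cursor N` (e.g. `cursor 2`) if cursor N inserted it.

Answer: cursor 1

Derivation:
After op 1 (insert('c')): buffer="cmqcthc" (len 7), cursors c1@1 c2@4 c3@7, authorship 1..2..3
After op 2 (insert('f')): buffer="cfmqcfthcf" (len 10), cursors c1@2 c2@6 c3@10, authorship 11..22..33
After op 3 (delete): buffer="cmqcthc" (len 7), cursors c1@1 c2@4 c3@7, authorship 1..2..3
After op 4 (insert('g')): buffer="cgmqcgthcg" (len 10), cursors c1@2 c2@6 c3@10, authorship 11..22..33
After op 5 (move_left): buffer="cgmqcgthcg" (len 10), cursors c1@1 c2@5 c3@9, authorship 11..22..33
After op 6 (delete): buffer="gmqgthg" (len 7), cursors c1@0 c2@3 c3@6, authorship 1..2..3
After op 7 (move_left): buffer="gmqgthg" (len 7), cursors c1@0 c2@2 c3@5, authorship 1..2..3
Authorship (.=original, N=cursor N): 1 . . 2 . . 3
Index 0: author = 1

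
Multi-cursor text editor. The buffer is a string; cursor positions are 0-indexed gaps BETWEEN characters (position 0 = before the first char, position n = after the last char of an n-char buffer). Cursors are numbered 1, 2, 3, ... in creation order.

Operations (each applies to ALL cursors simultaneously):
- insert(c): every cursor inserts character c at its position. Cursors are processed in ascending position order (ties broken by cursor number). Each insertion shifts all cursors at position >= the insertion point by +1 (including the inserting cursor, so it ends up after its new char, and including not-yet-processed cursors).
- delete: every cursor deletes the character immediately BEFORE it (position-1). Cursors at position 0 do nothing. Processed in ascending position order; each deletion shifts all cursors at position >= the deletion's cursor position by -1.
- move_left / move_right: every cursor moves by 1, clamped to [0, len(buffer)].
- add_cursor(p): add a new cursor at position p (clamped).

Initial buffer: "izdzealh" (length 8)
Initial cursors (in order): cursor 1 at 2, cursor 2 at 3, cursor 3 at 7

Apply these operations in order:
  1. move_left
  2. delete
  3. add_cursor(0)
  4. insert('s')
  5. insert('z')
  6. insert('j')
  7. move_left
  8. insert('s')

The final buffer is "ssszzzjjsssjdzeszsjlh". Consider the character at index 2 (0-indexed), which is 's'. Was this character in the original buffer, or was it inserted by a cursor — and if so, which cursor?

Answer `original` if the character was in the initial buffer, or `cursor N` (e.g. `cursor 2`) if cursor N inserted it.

Answer: cursor 4

Derivation:
After op 1 (move_left): buffer="izdzealh" (len 8), cursors c1@1 c2@2 c3@6, authorship ........
After op 2 (delete): buffer="dzelh" (len 5), cursors c1@0 c2@0 c3@3, authorship .....
After op 3 (add_cursor(0)): buffer="dzelh" (len 5), cursors c1@0 c2@0 c4@0 c3@3, authorship .....
After op 4 (insert('s')): buffer="sssdzeslh" (len 9), cursors c1@3 c2@3 c4@3 c3@7, authorship 124...3..
After op 5 (insert('z')): buffer="ssszzzdzeszlh" (len 13), cursors c1@6 c2@6 c4@6 c3@11, authorship 124124...33..
After op 6 (insert('j')): buffer="ssszzzjjjdzeszjlh" (len 17), cursors c1@9 c2@9 c4@9 c3@15, authorship 124124124...333..
After op 7 (move_left): buffer="ssszzzjjjdzeszjlh" (len 17), cursors c1@8 c2@8 c4@8 c3@14, authorship 124124124...333..
After op 8 (insert('s')): buffer="ssszzzjjsssjdzeszsjlh" (len 21), cursors c1@11 c2@11 c4@11 c3@18, authorship 124124121244...3333..
Authorship (.=original, N=cursor N): 1 2 4 1 2 4 1 2 1 2 4 4 . . . 3 3 3 3 . .
Index 2: author = 4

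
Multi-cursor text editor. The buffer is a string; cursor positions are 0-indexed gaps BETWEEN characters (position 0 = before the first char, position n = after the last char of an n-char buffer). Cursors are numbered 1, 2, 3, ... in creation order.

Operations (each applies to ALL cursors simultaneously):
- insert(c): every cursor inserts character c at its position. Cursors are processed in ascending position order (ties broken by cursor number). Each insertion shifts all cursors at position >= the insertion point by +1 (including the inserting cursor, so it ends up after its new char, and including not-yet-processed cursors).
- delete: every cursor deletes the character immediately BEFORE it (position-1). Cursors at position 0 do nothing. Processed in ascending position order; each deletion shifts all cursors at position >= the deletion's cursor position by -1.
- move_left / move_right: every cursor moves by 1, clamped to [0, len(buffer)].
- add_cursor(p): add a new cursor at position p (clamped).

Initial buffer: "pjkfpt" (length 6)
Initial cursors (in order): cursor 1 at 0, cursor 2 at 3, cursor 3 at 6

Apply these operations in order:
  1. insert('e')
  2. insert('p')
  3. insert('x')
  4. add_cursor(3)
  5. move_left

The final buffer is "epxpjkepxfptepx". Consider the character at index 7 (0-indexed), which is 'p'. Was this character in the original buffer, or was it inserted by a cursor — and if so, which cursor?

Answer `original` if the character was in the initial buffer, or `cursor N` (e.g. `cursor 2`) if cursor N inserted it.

After op 1 (insert('e')): buffer="epjkefpte" (len 9), cursors c1@1 c2@5 c3@9, authorship 1...2...3
After op 2 (insert('p')): buffer="eppjkepfptep" (len 12), cursors c1@2 c2@7 c3@12, authorship 11...22...33
After op 3 (insert('x')): buffer="epxpjkepxfptepx" (len 15), cursors c1@3 c2@9 c3@15, authorship 111...222...333
After op 4 (add_cursor(3)): buffer="epxpjkepxfptepx" (len 15), cursors c1@3 c4@3 c2@9 c3@15, authorship 111...222...333
After op 5 (move_left): buffer="epxpjkepxfptepx" (len 15), cursors c1@2 c4@2 c2@8 c3@14, authorship 111...222...333
Authorship (.=original, N=cursor N): 1 1 1 . . . 2 2 2 . . . 3 3 3
Index 7: author = 2

Answer: cursor 2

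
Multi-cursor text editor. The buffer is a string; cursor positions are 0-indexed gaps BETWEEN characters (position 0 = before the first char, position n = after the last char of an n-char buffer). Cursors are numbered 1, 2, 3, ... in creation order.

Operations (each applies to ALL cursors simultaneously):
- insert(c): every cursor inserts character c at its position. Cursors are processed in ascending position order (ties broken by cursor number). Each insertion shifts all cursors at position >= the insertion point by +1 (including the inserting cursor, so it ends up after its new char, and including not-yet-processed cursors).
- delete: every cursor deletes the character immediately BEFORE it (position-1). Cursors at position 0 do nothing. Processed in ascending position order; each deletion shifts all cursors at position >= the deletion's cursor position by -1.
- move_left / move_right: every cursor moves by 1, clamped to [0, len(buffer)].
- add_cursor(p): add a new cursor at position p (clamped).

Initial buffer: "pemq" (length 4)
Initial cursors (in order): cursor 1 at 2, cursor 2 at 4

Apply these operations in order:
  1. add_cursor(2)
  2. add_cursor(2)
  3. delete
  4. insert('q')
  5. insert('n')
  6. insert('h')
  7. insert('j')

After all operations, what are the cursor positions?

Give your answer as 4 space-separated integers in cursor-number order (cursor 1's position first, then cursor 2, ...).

After op 1 (add_cursor(2)): buffer="pemq" (len 4), cursors c1@2 c3@2 c2@4, authorship ....
After op 2 (add_cursor(2)): buffer="pemq" (len 4), cursors c1@2 c3@2 c4@2 c2@4, authorship ....
After op 3 (delete): buffer="m" (len 1), cursors c1@0 c3@0 c4@0 c2@1, authorship .
After op 4 (insert('q')): buffer="qqqmq" (len 5), cursors c1@3 c3@3 c4@3 c2@5, authorship 134.2
After op 5 (insert('n')): buffer="qqqnnnmqn" (len 9), cursors c1@6 c3@6 c4@6 c2@9, authorship 134134.22
After op 6 (insert('h')): buffer="qqqnnnhhhmqnh" (len 13), cursors c1@9 c3@9 c4@9 c2@13, authorship 134134134.222
After op 7 (insert('j')): buffer="qqqnnnhhhjjjmqnhj" (len 17), cursors c1@12 c3@12 c4@12 c2@17, authorship 134134134134.2222

Answer: 12 17 12 12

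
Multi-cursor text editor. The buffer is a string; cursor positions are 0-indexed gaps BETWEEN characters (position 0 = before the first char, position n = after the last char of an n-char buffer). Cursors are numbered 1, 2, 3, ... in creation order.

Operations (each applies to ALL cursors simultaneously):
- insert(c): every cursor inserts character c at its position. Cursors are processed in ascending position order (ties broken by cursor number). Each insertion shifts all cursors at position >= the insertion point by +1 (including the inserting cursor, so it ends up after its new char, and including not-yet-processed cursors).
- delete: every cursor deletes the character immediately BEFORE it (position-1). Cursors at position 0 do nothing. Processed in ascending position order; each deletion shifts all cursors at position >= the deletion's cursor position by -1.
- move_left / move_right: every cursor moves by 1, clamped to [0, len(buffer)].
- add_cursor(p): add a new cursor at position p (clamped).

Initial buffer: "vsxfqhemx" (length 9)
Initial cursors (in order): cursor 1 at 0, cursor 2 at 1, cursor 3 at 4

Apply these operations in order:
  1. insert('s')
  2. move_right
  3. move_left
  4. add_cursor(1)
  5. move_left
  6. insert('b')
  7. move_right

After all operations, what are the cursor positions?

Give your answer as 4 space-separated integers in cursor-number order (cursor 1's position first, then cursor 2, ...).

Answer: 3 6 11 3

Derivation:
After op 1 (insert('s')): buffer="svssxfsqhemx" (len 12), cursors c1@1 c2@3 c3@7, authorship 1.2...3.....
After op 2 (move_right): buffer="svssxfsqhemx" (len 12), cursors c1@2 c2@4 c3@8, authorship 1.2...3.....
After op 3 (move_left): buffer="svssxfsqhemx" (len 12), cursors c1@1 c2@3 c3@7, authorship 1.2...3.....
After op 4 (add_cursor(1)): buffer="svssxfsqhemx" (len 12), cursors c1@1 c4@1 c2@3 c3@7, authorship 1.2...3.....
After op 5 (move_left): buffer="svssxfsqhemx" (len 12), cursors c1@0 c4@0 c2@2 c3@6, authorship 1.2...3.....
After op 6 (insert('b')): buffer="bbsvbssxfbsqhemx" (len 16), cursors c1@2 c4@2 c2@5 c3@10, authorship 141.22...33.....
After op 7 (move_right): buffer="bbsvbssxfbsqhemx" (len 16), cursors c1@3 c4@3 c2@6 c3@11, authorship 141.22...33.....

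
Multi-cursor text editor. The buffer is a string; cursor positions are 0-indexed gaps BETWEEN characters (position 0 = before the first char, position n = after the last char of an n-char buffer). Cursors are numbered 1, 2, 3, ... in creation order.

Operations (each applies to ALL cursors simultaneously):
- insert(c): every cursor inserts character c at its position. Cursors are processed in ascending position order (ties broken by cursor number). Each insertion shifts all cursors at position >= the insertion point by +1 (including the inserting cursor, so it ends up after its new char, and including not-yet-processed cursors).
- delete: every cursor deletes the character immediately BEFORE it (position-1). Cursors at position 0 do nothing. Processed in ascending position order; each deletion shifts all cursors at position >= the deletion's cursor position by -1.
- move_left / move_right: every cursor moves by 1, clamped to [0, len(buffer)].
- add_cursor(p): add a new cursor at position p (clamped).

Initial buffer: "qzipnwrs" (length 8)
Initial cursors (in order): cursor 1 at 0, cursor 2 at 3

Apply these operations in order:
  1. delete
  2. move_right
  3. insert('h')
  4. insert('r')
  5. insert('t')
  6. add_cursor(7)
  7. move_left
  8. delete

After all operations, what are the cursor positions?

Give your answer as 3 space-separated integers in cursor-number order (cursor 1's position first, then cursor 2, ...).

After op 1 (delete): buffer="qzpnwrs" (len 7), cursors c1@0 c2@2, authorship .......
After op 2 (move_right): buffer="qzpnwrs" (len 7), cursors c1@1 c2@3, authorship .......
After op 3 (insert('h')): buffer="qhzphnwrs" (len 9), cursors c1@2 c2@5, authorship .1..2....
After op 4 (insert('r')): buffer="qhrzphrnwrs" (len 11), cursors c1@3 c2@7, authorship .11..22....
After op 5 (insert('t')): buffer="qhrtzphrtnwrs" (len 13), cursors c1@4 c2@9, authorship .111..222....
After op 6 (add_cursor(7)): buffer="qhrtzphrtnwrs" (len 13), cursors c1@4 c3@7 c2@9, authorship .111..222....
After op 7 (move_left): buffer="qhrtzphrtnwrs" (len 13), cursors c1@3 c3@6 c2@8, authorship .111..222....
After op 8 (delete): buffer="qhtzhtnwrs" (len 10), cursors c1@2 c3@4 c2@5, authorship .11.22....

Answer: 2 5 4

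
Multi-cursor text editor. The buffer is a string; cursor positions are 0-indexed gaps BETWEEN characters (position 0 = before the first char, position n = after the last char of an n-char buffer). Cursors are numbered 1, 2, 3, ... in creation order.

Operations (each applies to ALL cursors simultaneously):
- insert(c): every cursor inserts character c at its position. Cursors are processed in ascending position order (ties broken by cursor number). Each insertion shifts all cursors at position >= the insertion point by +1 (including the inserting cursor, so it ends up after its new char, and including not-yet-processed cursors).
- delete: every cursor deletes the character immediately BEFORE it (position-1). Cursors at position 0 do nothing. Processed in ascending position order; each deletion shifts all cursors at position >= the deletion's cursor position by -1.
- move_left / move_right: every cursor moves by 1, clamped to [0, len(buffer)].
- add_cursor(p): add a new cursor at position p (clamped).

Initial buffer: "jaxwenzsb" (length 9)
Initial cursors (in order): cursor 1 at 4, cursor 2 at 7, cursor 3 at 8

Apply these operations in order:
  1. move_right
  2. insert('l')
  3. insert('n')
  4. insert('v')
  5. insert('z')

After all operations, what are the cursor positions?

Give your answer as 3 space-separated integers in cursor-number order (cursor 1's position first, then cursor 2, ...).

Answer: 9 16 21

Derivation:
After op 1 (move_right): buffer="jaxwenzsb" (len 9), cursors c1@5 c2@8 c3@9, authorship .........
After op 2 (insert('l')): buffer="jaxwelnzslbl" (len 12), cursors c1@6 c2@10 c3@12, authorship .....1...2.3
After op 3 (insert('n')): buffer="jaxwelnnzslnbln" (len 15), cursors c1@7 c2@12 c3@15, authorship .....11...22.33
After op 4 (insert('v')): buffer="jaxwelnvnzslnvblnv" (len 18), cursors c1@8 c2@14 c3@18, authorship .....111...222.333
After op 5 (insert('z')): buffer="jaxwelnvznzslnvzblnvz" (len 21), cursors c1@9 c2@16 c3@21, authorship .....1111...2222.3333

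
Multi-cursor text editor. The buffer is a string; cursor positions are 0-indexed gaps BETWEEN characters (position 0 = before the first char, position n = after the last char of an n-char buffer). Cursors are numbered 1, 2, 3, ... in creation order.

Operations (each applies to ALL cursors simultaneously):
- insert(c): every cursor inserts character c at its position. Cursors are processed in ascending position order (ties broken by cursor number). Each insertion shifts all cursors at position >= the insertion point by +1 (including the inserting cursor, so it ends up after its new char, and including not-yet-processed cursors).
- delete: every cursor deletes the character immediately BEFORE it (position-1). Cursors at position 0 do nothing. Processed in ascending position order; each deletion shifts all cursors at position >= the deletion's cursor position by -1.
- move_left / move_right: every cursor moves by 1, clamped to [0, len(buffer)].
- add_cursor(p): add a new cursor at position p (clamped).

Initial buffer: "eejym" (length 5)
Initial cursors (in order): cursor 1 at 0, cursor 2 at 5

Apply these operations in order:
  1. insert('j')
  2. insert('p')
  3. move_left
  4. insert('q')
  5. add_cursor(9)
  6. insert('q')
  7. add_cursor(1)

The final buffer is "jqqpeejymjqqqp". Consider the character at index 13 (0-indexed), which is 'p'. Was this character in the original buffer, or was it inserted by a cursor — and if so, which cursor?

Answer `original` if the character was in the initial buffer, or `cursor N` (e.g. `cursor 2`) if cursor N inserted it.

Answer: cursor 2

Derivation:
After op 1 (insert('j')): buffer="jeejymj" (len 7), cursors c1@1 c2@7, authorship 1.....2
After op 2 (insert('p')): buffer="jpeejymjp" (len 9), cursors c1@2 c2@9, authorship 11.....22
After op 3 (move_left): buffer="jpeejymjp" (len 9), cursors c1@1 c2@8, authorship 11.....22
After op 4 (insert('q')): buffer="jqpeejymjqp" (len 11), cursors c1@2 c2@10, authorship 111.....222
After op 5 (add_cursor(9)): buffer="jqpeejymjqp" (len 11), cursors c1@2 c3@9 c2@10, authorship 111.....222
After op 6 (insert('q')): buffer="jqqpeejymjqqqp" (len 14), cursors c1@3 c3@11 c2@13, authorship 1111.....23222
After op 7 (add_cursor(1)): buffer="jqqpeejymjqqqp" (len 14), cursors c4@1 c1@3 c3@11 c2@13, authorship 1111.....23222
Authorship (.=original, N=cursor N): 1 1 1 1 . . . . . 2 3 2 2 2
Index 13: author = 2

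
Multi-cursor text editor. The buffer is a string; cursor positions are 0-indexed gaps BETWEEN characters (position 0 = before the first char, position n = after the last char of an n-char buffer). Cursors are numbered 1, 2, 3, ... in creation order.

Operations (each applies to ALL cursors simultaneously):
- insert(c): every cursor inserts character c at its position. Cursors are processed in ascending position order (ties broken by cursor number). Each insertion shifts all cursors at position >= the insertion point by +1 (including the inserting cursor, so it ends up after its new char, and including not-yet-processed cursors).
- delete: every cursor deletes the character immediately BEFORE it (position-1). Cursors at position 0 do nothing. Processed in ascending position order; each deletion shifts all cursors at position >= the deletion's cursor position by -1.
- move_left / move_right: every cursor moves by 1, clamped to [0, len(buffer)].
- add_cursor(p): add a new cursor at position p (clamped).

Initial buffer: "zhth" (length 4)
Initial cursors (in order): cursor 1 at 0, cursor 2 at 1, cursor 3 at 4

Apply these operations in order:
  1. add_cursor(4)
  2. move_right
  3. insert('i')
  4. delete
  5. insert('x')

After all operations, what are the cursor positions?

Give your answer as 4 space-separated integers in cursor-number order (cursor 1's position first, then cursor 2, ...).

After op 1 (add_cursor(4)): buffer="zhth" (len 4), cursors c1@0 c2@1 c3@4 c4@4, authorship ....
After op 2 (move_right): buffer="zhth" (len 4), cursors c1@1 c2@2 c3@4 c4@4, authorship ....
After op 3 (insert('i')): buffer="zihithii" (len 8), cursors c1@2 c2@4 c3@8 c4@8, authorship .1.2..34
After op 4 (delete): buffer="zhth" (len 4), cursors c1@1 c2@2 c3@4 c4@4, authorship ....
After op 5 (insert('x')): buffer="zxhxthxx" (len 8), cursors c1@2 c2@4 c3@8 c4@8, authorship .1.2..34

Answer: 2 4 8 8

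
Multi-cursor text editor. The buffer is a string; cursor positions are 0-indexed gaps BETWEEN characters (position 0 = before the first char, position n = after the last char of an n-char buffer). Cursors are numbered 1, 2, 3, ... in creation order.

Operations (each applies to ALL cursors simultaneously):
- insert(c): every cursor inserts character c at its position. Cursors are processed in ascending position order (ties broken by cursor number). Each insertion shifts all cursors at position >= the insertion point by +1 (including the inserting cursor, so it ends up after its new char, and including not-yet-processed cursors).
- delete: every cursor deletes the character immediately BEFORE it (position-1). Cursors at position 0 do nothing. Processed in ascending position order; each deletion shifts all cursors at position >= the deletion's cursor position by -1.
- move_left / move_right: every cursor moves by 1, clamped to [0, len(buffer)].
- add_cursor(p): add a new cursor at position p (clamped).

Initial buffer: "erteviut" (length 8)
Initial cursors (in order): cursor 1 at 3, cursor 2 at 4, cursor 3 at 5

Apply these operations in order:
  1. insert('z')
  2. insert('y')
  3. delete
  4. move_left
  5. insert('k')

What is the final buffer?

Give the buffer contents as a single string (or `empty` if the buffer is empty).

Answer: ertkzekzvkziut

Derivation:
After op 1 (insert('z')): buffer="ertzezvziut" (len 11), cursors c1@4 c2@6 c3@8, authorship ...1.2.3...
After op 2 (insert('y')): buffer="ertzyezyvzyiut" (len 14), cursors c1@5 c2@8 c3@11, authorship ...11.22.33...
After op 3 (delete): buffer="ertzezvziut" (len 11), cursors c1@4 c2@6 c3@8, authorship ...1.2.3...
After op 4 (move_left): buffer="ertzezvziut" (len 11), cursors c1@3 c2@5 c3@7, authorship ...1.2.3...
After op 5 (insert('k')): buffer="ertkzekzvkziut" (len 14), cursors c1@4 c2@7 c3@10, authorship ...11.22.33...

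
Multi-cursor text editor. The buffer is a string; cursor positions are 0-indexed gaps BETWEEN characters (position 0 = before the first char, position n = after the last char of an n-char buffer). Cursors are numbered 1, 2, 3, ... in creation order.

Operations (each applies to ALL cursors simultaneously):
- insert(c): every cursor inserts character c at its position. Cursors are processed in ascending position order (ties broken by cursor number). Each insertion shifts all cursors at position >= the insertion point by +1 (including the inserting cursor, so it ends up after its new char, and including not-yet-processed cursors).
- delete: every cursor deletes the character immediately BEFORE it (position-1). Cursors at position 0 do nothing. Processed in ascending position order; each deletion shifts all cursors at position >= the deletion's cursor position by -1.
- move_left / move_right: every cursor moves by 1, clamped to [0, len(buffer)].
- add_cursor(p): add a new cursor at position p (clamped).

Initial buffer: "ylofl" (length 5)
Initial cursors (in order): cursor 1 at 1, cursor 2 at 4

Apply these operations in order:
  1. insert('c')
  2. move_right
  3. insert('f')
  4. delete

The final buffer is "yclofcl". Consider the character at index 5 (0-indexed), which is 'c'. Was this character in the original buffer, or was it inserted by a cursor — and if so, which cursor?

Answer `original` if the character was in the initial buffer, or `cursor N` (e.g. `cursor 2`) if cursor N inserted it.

After op 1 (insert('c')): buffer="yclofcl" (len 7), cursors c1@2 c2@6, authorship .1...2.
After op 2 (move_right): buffer="yclofcl" (len 7), cursors c1@3 c2@7, authorship .1...2.
After op 3 (insert('f')): buffer="yclfofclf" (len 9), cursors c1@4 c2@9, authorship .1.1..2.2
After op 4 (delete): buffer="yclofcl" (len 7), cursors c1@3 c2@7, authorship .1...2.
Authorship (.=original, N=cursor N): . 1 . . . 2 .
Index 5: author = 2

Answer: cursor 2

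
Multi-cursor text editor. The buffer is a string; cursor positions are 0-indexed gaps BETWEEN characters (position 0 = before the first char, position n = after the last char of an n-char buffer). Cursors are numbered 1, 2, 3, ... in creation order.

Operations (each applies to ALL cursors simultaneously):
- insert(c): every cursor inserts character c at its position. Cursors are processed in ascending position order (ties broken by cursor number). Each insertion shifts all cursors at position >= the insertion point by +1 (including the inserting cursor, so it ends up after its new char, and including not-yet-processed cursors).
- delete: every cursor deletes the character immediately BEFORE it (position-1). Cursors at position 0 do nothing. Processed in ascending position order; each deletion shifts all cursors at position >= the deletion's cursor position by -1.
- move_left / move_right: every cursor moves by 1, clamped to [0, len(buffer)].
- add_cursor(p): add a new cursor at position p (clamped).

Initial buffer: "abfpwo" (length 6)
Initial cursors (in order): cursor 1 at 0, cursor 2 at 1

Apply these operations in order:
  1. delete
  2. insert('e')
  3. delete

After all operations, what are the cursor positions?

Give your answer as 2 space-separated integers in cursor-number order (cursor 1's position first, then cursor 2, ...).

Answer: 0 0

Derivation:
After op 1 (delete): buffer="bfpwo" (len 5), cursors c1@0 c2@0, authorship .....
After op 2 (insert('e')): buffer="eebfpwo" (len 7), cursors c1@2 c2@2, authorship 12.....
After op 3 (delete): buffer="bfpwo" (len 5), cursors c1@0 c2@0, authorship .....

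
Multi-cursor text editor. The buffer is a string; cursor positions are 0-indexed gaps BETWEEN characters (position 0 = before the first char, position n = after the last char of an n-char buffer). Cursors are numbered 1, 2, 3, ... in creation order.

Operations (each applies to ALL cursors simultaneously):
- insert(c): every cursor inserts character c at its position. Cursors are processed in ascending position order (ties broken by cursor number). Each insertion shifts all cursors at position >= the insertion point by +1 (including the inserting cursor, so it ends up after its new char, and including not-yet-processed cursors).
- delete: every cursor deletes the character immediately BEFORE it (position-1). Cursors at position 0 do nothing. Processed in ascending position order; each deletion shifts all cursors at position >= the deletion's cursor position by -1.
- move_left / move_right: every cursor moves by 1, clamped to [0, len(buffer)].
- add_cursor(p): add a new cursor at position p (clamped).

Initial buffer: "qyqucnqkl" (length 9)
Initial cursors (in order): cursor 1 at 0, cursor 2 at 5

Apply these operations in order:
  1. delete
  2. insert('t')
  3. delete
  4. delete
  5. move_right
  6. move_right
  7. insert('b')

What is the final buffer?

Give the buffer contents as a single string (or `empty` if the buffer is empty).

Answer: qybqnqbkl

Derivation:
After op 1 (delete): buffer="qyqunqkl" (len 8), cursors c1@0 c2@4, authorship ........
After op 2 (insert('t')): buffer="tqyqutnqkl" (len 10), cursors c1@1 c2@6, authorship 1....2....
After op 3 (delete): buffer="qyqunqkl" (len 8), cursors c1@0 c2@4, authorship ........
After op 4 (delete): buffer="qyqnqkl" (len 7), cursors c1@0 c2@3, authorship .......
After op 5 (move_right): buffer="qyqnqkl" (len 7), cursors c1@1 c2@4, authorship .......
After op 6 (move_right): buffer="qyqnqkl" (len 7), cursors c1@2 c2@5, authorship .......
After op 7 (insert('b')): buffer="qybqnqbkl" (len 9), cursors c1@3 c2@7, authorship ..1...2..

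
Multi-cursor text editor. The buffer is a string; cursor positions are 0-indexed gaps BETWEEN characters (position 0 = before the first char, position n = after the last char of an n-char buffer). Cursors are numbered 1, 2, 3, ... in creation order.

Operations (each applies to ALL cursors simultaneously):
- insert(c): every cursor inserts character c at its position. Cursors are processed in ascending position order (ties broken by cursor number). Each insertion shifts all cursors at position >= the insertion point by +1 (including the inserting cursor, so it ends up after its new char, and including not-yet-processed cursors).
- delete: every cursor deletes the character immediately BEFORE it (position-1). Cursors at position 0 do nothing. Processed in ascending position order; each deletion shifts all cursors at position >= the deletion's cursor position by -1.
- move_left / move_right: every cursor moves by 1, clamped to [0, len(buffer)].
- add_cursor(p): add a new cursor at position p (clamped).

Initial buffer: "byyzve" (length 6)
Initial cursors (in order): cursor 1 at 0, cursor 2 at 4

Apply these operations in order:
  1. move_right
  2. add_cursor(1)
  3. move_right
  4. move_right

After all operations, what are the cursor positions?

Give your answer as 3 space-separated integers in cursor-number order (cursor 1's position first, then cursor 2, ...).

Answer: 3 6 3

Derivation:
After op 1 (move_right): buffer="byyzve" (len 6), cursors c1@1 c2@5, authorship ......
After op 2 (add_cursor(1)): buffer="byyzve" (len 6), cursors c1@1 c3@1 c2@5, authorship ......
After op 3 (move_right): buffer="byyzve" (len 6), cursors c1@2 c3@2 c2@6, authorship ......
After op 4 (move_right): buffer="byyzve" (len 6), cursors c1@3 c3@3 c2@6, authorship ......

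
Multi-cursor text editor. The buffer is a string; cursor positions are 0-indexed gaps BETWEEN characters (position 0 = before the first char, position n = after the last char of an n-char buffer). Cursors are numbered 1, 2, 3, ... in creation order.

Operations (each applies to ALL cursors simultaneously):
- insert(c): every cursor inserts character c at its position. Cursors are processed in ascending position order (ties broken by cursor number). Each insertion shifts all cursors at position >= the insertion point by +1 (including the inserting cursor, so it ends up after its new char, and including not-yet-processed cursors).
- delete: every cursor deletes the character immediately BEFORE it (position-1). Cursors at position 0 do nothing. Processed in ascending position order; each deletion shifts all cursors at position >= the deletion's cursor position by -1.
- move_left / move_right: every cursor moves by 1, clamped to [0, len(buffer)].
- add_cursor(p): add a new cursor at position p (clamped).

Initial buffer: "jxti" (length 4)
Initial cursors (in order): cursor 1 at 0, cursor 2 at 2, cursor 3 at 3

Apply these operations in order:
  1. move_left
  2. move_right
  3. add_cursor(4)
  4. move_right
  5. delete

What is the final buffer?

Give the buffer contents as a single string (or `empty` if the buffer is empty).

After op 1 (move_left): buffer="jxti" (len 4), cursors c1@0 c2@1 c3@2, authorship ....
After op 2 (move_right): buffer="jxti" (len 4), cursors c1@1 c2@2 c3@3, authorship ....
After op 3 (add_cursor(4)): buffer="jxti" (len 4), cursors c1@1 c2@2 c3@3 c4@4, authorship ....
After op 4 (move_right): buffer="jxti" (len 4), cursors c1@2 c2@3 c3@4 c4@4, authorship ....
After op 5 (delete): buffer="" (len 0), cursors c1@0 c2@0 c3@0 c4@0, authorship 

Answer: empty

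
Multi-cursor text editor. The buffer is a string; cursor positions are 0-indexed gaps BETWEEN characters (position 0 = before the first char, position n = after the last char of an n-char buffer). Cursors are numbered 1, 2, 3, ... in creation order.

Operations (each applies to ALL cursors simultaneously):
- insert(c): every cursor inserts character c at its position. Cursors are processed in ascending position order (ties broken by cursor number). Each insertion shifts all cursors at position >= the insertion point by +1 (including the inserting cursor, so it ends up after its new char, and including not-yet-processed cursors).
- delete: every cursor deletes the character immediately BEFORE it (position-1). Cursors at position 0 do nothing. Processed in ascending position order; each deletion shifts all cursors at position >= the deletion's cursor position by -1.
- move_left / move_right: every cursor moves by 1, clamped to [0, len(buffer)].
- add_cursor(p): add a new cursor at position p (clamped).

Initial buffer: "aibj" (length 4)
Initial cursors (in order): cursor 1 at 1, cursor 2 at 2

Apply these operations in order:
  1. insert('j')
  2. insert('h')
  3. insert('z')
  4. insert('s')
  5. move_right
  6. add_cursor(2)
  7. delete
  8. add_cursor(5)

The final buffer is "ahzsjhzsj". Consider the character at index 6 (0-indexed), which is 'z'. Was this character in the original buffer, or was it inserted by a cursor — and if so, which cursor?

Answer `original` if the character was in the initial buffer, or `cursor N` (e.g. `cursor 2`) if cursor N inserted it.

Answer: cursor 2

Derivation:
After op 1 (insert('j')): buffer="ajijbj" (len 6), cursors c1@2 c2@4, authorship .1.2..
After op 2 (insert('h')): buffer="ajhijhbj" (len 8), cursors c1@3 c2@6, authorship .11.22..
After op 3 (insert('z')): buffer="ajhzijhzbj" (len 10), cursors c1@4 c2@8, authorship .111.222..
After op 4 (insert('s')): buffer="ajhzsijhzsbj" (len 12), cursors c1@5 c2@10, authorship .1111.2222..
After op 5 (move_right): buffer="ajhzsijhzsbj" (len 12), cursors c1@6 c2@11, authorship .1111.2222..
After op 6 (add_cursor(2)): buffer="ajhzsijhzsbj" (len 12), cursors c3@2 c1@6 c2@11, authorship .1111.2222..
After op 7 (delete): buffer="ahzsjhzsj" (len 9), cursors c3@1 c1@4 c2@8, authorship .1112222.
After op 8 (add_cursor(5)): buffer="ahzsjhzsj" (len 9), cursors c3@1 c1@4 c4@5 c2@8, authorship .1112222.
Authorship (.=original, N=cursor N): . 1 1 1 2 2 2 2 .
Index 6: author = 2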